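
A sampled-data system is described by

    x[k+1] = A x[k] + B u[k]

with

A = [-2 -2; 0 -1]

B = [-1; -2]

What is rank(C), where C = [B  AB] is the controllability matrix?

2

AB = [[6], [2]]
Controllability matrix C = [B  AB] = [[-1, 6], [-2, 2]]
det(C) = (-1)·2 - 6·(-2) = -2 - (-12) = 10 ≠ 0, so rank(C) = 2.
rank(C) = 2 = n, so the pair (A, B) is completely controllable.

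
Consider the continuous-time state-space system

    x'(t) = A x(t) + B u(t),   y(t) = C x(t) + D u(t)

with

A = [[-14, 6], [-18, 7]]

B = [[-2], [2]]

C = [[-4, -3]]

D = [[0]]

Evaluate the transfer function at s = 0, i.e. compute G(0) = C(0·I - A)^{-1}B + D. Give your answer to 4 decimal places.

-29.6000

G(0) = C(-A)^{-1}B + D = -C A^{-1} B + D.
det A = 10, so A^{-1} = (1/10)·adj(A) = [[7/10, -3/5], [9/5, -7/5]]
A^{-1} B = [-13/5, -32/5]^T
C A^{-1} B = 148/5
G(0) = D - C A^{-1} B = 0 - (148/5) = -148/5 ≈ -29.6000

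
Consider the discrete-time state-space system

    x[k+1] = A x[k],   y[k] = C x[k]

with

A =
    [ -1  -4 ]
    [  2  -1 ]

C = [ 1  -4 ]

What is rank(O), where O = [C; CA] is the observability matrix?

CA = [[-9, 0]]
Observability matrix O = [C; CA] = [[1, -4], [-9, 0]]
det(O) = 1·0 - (-4)·(-9) = 0 - 36 = -36 ≠ 0, so rank(O) = 2.
rank(O) = 2 = n, so the pair (A, C) is completely observable.

2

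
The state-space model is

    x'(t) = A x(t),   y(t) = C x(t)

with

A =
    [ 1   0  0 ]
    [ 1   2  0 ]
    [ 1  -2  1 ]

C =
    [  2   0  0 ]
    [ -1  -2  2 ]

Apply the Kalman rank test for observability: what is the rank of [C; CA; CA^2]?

3

CA = [[2, 0, 0], [-1, -8, 2]]
CA^2 = [[2, 0, 0], [-7, -20, 2]]
Observability matrix O = [C; CA; CA^2] = [[2, 0, 0], [-1, -2, 2], [2, 0, 0], [-1, -8, 2], [2, 0, 0], [-7, -20, 2]]
Take the 3×3 submatrix of O formed by rows 1, 2, 4: [[2, 0, 0], [-1, -2, 2], [-1, -8, 2]]. Its determinant is 2·((-2)·2 - 2·(-8)) - 0·((-1)·2 - 2·(-1)) + 0·((-1)·(-8) - (-2)·(-1)) = 2·12 - 0·0 + 0·6 = 24 ≠ 0.
So rank(O) ≥ 3; since O has 3 columns, rank(O) = 3.
rank(O) = 3 = n, so the pair (A, C) is completely observable.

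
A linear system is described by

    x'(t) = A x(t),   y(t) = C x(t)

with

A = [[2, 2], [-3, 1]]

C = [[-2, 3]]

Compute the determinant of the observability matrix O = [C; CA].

41

CA = [[-13, -1]]
Observability matrix O = [C; CA] = [[-2, 3], [-13, -1]]
det(O) = (-2)·(-1) - 3·(-13) = 2 - (-39) = 41
Since det(O) ≠ 0, rank(O) = 2 and the system is completely observable.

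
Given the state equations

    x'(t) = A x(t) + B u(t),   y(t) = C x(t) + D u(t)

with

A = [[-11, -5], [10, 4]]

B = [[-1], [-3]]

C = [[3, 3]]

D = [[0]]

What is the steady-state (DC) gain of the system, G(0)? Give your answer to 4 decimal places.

-12.0000

G(0) = C(-A)^{-1}B + D = -C A^{-1} B + D.
det A = 6, so A^{-1} = (1/6)·adj(A) = [[2/3, 5/6], [-5/3, -11/6]]
A^{-1} B = [-19/6, 43/6]^T
C A^{-1} B = 12
G(0) = D - C A^{-1} B = 0 - (12) = -12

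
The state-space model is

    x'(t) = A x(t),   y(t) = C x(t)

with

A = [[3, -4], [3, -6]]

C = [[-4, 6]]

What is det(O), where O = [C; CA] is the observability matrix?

CA = [[6, -20]]
Observability matrix O = [C; CA] = [[-4, 6], [6, -20]]
det(O) = (-4)·(-20) - 6·6 = 80 - 36 = 44
Since det(O) ≠ 0, rank(O) = 2 and the system is completely observable.

44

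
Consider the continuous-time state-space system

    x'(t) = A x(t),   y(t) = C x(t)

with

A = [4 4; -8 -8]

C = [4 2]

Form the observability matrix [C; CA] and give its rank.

1

CA = [[0, 0]]
Observability matrix O = [C; CA] = [[4, 2], [0, 0]]
Every row of O is a scalar multiple of row 1 = [4, 2] (multipliers 1, 0), so the rows span a one-dimensional space.
O ≠ 0, hence rank(O) = 1.
rank(O) = 1 < n = 2, so the pair (A, C) is not completely observable.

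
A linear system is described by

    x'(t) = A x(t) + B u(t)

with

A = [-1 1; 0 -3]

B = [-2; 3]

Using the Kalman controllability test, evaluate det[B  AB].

AB = [[5], [-9]]
Controllability matrix C = [B  AB] = [[-2, 5], [3, -9]]
det(C) = (-2)·(-9) - 5·3 = 18 - 15 = 3
Since det(C) ≠ 0, rank(C) = 2 and the system is completely controllable.

3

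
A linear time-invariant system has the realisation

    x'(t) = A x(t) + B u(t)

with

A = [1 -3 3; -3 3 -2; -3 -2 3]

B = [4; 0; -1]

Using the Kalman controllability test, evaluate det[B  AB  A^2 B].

AB = [[1], [-10], [-15]]
A^2B = [[-14], [-3], [-28]]
Controllability matrix C = [B  AB  A^2B] = [[4, 1, -14], [0, -10, -3], [-1, -15, -28]]
Expanding along the first row, det(C) = 4·((-10)·(-28) - (-3)·(-15)) - 1·(0·(-28) - (-3)·(-1)) + (-14)·(0·(-15) - (-10)·(-1)) = 4·235 - 1·(-3) + (-14)·(-10) = 1083
Since det(C) ≠ 0, rank(C) = 3 and the system is completely controllable.

1083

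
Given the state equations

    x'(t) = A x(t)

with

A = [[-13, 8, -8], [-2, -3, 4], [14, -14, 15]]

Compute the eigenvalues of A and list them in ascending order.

-5, 1, 3

det(sI - A) = s^3 - (tr A)s^2 + (M11 + M22 + M33)s - det A, where Mii is the 2×2 principal minor of A obtained by deleting row i and column i.
tr A = (-13) + (-3) + 15 = -1; M11 = (-3)·15 - 4·(-14) = -45 - (-56) = 11; M22 = (-13)·15 - (-8)·14 = -195 - (-112) = -83; M33 = (-13)·(-3) - 8·(-2) = 39 - (-16) = 55; sum of minors = -17.
det A = (-13)·((-3)·15 - 4·(-14)) - 8·((-2)·15 - 4·14) + (-8)·((-2)·(-14) - (-3)·14) = (-13)·11 - 8·(-86) + (-8)·70 = -15.
So p(s) = det(sI - A) = s^3 + s^2 - 17s + 15.
Rational-root test: any integer root divides 15. Testing small divisors, s = 1 works: p(1) = 1 + 1 + (-17) + 15 = 0, so (s - 1) is a factor.
Dividing, p(s) = (s - 1)(s^2 + 2s - 15).
Factor s^2 + 2s - 15: two numbers with sum -2 and product -15 are 3 and -5, so s^2 + 2s - 15 = (s - 3)(s + 5).
Hence p(s) = (s - 3) (s - 1) (s + 5), with roots -5, 1, 3.
At least one eigenvalue has non-negative real part, so the system is not asymptotically stable.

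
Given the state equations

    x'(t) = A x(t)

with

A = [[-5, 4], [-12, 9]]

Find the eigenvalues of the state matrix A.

det(sI - A) = s^2 - (tr A)s + det A, with tr A = (-5) + 9 = 4 and det A = (-5)·9 - 4·(-12) = -45 - (-48) = 3.
So p(s) = det(sI - A) = s^2 - 4s + 3.
Factor s^2 - 4s + 3: two numbers with sum 4 and product 3 are 3 and 1, so s^2 - 4s + 3 = (s - 3)(s - 1).
Hence p(s) = (s - 3) (s - 1), with roots 1, 3.
At least one eigenvalue has non-negative real part, so the system is not asymptotically stable.

1, 3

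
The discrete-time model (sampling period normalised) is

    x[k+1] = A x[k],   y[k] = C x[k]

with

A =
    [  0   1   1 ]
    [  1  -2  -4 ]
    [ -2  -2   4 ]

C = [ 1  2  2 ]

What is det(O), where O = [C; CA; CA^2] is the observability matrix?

-284

CA = [[-2, -7, 1]]
CA^2 = [[-9, 10, 30]]
Observability matrix O = [C; CA; CA^2] = [[1, 2, 2], [-2, -7, 1], [-9, 10, 30]]
Expanding along the first row, det(O) = 1·((-7)·30 - 1·10) - 2·((-2)·30 - 1·(-9)) + 2·((-2)·10 - (-7)·(-9)) = 1·(-220) - 2·(-51) + 2·(-83) = -284
Since det(O) ≠ 0, rank(O) = 3 and the system is completely observable.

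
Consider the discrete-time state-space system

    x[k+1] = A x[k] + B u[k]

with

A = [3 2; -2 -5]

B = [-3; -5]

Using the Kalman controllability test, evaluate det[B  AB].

AB = [[-19], [31]]
Controllability matrix C = [B  AB] = [[-3, -19], [-5, 31]]
det(C) = (-3)·31 - (-19)·(-5) = -93 - 95 = -188
Since det(C) ≠ 0, rank(C) = 2 and the system is completely controllable.

-188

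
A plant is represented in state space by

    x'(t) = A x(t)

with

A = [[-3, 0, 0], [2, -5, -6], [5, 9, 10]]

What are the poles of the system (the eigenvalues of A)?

-3, 1, 4

det(sI - A) = s^3 - (tr A)s^2 + (M11 + M22 + M33)s - det A, where Mii is the 2×2 principal minor of A obtained by deleting row i and column i.
tr A = (-3) + (-5) + 10 = 2; M11 = (-5)·10 - (-6)·9 = -50 - (-54) = 4; M22 = (-3)·10 - 0·5 = -30 - 0 = -30; M33 = (-3)·(-5) - 0·2 = 15 - 0 = 15; sum of minors = -11.
det A = (-3)·((-5)·10 - (-6)·9) - 0·(2·10 - (-6)·5) + 0·(2·9 - (-5)·5) = (-3)·4 - 0·50 + 0·43 = -12.
So p(s) = det(sI - A) = s^3 - 2s^2 - 11s + 12.
Rational-root test: any integer root divides 12. Testing small divisors, s = 1 works: p(1) = 1 + (-2) + (-11) + 12 = 0, so (s - 1) is a factor.
Dividing, p(s) = (s - 1)(s^2 - s - 12).
Factor s^2 - s - 12: two numbers with sum 1 and product -12 are 4 and -3, so s^2 - s - 12 = (s - 4)(s + 3).
Hence p(s) = (s - 4) (s - 1) (s + 3), with roots -3, 1, 4.
At least one eigenvalue has non-negative real part, so the system is not asymptotically stable.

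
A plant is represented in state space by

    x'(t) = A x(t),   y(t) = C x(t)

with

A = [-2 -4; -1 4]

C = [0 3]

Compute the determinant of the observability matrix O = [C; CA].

CA = [[-3, 12]]
Observability matrix O = [C; CA] = [[0, 3], [-3, 12]]
det(O) = 0·12 - 3·(-3) = 0 - (-9) = 9
Since det(O) ≠ 0, rank(O) = 2 and the system is completely observable.

9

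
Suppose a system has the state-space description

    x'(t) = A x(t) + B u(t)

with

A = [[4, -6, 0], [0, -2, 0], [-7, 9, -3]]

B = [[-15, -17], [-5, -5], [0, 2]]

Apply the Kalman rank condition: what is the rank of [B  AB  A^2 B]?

AB = [[-30, -38], [10, 10], [60, 68]]
A^2B = [[-180, -212], [-20, -20], [120, 152]]
Controllability matrix C = [B  AB  A^2B] = [[-15, -17, -30, -38, -180, -212], [-5, -5, 10, 10, -20, -20], [0, 2, 60, 68, 120, 152]]
The rows r1, r2, r3 of C are linearly dependent: r1 - 3·r2 + r3 = 0 (check each entry), so rank(C) ≤ 2.
The 2×2 minor from rows 1, 2, columns 1, 2 is (-15)·(-5) - (-17)·(-5) = 75 - 85 = -10 ≠ 0, so rank(C) = 2.
rank(C) = 2 < n = 3, so the pair (A, B) is not completely controllable.

2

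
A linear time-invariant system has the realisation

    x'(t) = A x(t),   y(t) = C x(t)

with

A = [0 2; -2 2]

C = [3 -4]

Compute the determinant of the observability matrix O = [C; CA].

CA = [[8, -2]]
Observability matrix O = [C; CA] = [[3, -4], [8, -2]]
det(O) = 3·(-2) - (-4)·8 = -6 - (-32) = 26
Since det(O) ≠ 0, rank(O) = 2 and the system is completely observable.

26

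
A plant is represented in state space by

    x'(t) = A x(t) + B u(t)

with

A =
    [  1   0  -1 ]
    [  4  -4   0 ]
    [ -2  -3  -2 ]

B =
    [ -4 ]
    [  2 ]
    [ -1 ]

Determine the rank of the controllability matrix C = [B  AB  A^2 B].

3

AB = [[-3], [-24], [4]]
A^2B = [[-7], [84], [70]]
Controllability matrix C = [B  AB  A^2B] = [[-4, -3, -7], [2, -24, 84], [-1, 4, 70]]
det(C) = (-4)·((-24)·70 - 84·4) - (-3)·(2·70 - 84·(-1)) + (-7)·(2·4 - (-24)·(-1)) = (-4)·(-2016) - (-3)·224 + (-7)·(-16) = 8848 ≠ 0, so rank(C) = 3.
rank(C) = 3 = n, so the pair (A, B) is completely controllable.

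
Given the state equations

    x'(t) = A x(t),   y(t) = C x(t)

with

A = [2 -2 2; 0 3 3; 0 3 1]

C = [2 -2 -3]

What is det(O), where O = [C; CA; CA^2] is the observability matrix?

CA = [[4, -19, -5]]
CA^2 = [[8, -80, -54]]
Observability matrix O = [C; CA; CA^2] = [[2, -2, -3], [4, -19, -5], [8, -80, -54]]
Expanding along the first row, det(O) = 2·((-19)·(-54) - (-5)·(-80)) - (-2)·(4·(-54) - (-5)·8) + (-3)·(4·(-80) - (-19)·8) = 2·626 - (-2)·(-176) + (-3)·(-168) = 1404
Since det(O) ≠ 0, rank(O) = 3 and the system is completely observable.

1404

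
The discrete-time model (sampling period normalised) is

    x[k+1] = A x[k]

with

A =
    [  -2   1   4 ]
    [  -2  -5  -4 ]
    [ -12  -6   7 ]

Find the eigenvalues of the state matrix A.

-4, 1, 3

det(zI - A) = z^3 - (tr A)z^2 + (M11 + M22 + M33)z - det A, where Mii is the 2×2 principal minor of A obtained by deleting row i and column i.
tr A = (-2) + (-5) + 7 = 0; M11 = (-5)·7 - (-4)·(-6) = -35 - 24 = -59; M22 = (-2)·7 - 4·(-12) = -14 - (-48) = 34; M33 = (-2)·(-5) - 1·(-2) = 10 - (-2) = 12; sum of minors = -13.
det A = (-2)·((-5)·7 - (-4)·(-6)) - 1·((-2)·7 - (-4)·(-12)) + 4·((-2)·(-6) - (-5)·(-12)) = (-2)·(-59) - 1·(-62) + 4·(-48) = -12.
So p(z) = det(zI - A) = z^3 - 13z + 12.
Rational-root test: any integer root divides 12. Testing small divisors, z = 1 works: p(1) = 1 + 0 + (-13) + 12 = 0, so (z - 1) is a factor.
Dividing, p(z) = (z - 1)(z^2 + z - 12).
Factor z^2 + z - 12: two numbers with sum -1 and product -12 are 3 and -4, so z^2 + z - 12 = (z - 3)(z + 4).
Hence p(z) = (z - 3) (z - 1) (z + 4), with roots -4, 1, 3.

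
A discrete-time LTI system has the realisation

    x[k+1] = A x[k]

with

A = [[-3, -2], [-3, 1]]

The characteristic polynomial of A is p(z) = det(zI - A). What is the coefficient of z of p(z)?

2

For a 2×2 matrix, det(zI - A) = z^2 - (tr A)z + det A.
tr A = -2, det A = -9.
So p(z) = z^2 + 2z - 9.
The coefficient of z is 2.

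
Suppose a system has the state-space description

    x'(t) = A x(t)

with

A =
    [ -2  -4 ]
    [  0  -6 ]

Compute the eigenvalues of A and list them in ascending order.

det(sI - A) = s^2 - (tr A)s + det A, with tr A = (-2) + (-6) = -8 and det A = (-2)·(-6) - (-4)·0 = 12 - 0 = 12.
So p(s) = det(sI - A) = s^2 + 8s + 12.
Factor s^2 + 8s + 12: two numbers with sum -8 and product 12 are -2 and -6, so s^2 + 8s + 12 = (s + 2)(s + 6).
Hence p(s) = (s + 2) (s + 6), with roots -6, -2.
All eigenvalues have negative real part, so the system is asymptotically stable.

-6, -2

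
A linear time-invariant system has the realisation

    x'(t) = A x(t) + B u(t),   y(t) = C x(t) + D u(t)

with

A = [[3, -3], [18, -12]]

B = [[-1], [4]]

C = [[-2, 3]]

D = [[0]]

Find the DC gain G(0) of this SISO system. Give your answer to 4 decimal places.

G(0) = C(-A)^{-1}B + D = -C A^{-1} B + D.
det A = 18, so A^{-1} = (1/18)·adj(A) = [[-2/3, 1/6], [-1, 1/6]]
A^{-1} B = [4/3, 5/3]^T
C A^{-1} B = 7/3
G(0) = D - C A^{-1} B = 0 - (7/3) = -7/3 ≈ -2.3333

-2.3333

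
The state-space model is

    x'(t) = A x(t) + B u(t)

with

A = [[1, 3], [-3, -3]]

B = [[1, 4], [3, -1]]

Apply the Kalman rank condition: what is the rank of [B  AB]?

AB = [[10, 1], [-12, -9]]
Controllability matrix C = [B  AB] = [[1, 4, 10, 1], [3, -1, -12, -9]]
Take the 2×2 submatrix of C formed by columns 1, 2: [[1, 4], [3, -1]]. Its determinant is 1·(-1) - 4·3 = -1 - 12 = -13 ≠ 0.
So rank(C) ≥ 2; since C has 2 rows, rank(C) = 2.
rank(C) = 2 = n, so the pair (A, B) is completely controllable.

2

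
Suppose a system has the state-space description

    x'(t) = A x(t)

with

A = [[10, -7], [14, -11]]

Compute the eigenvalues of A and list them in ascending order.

det(sI - A) = s^2 - (tr A)s + det A, with tr A = 10 + (-11) = -1 and det A = 10·(-11) - (-7)·14 = -110 - (-98) = -12.
So p(s) = det(sI - A) = s^2 + s - 12.
Factor s^2 + s - 12: two numbers with sum -1 and product -12 are 3 and -4, so s^2 + s - 12 = (s - 3)(s + 4).
Hence p(s) = (s - 3) (s + 4), with roots -4, 3.
At least one eigenvalue has non-negative real part, so the system is not asymptotically stable.

-4, 3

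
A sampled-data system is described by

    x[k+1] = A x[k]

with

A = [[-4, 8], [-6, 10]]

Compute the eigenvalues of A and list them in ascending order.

2, 4

det(zI - A) = z^2 - (tr A)z + det A, with tr A = (-4) + 10 = 6 and det A = (-4)·10 - 8·(-6) = -40 - (-48) = 8.
So p(z) = det(zI - A) = z^2 - 6z + 8.
Factor z^2 - 6z + 8: two numbers with sum 6 and product 8 are 4 and 2, so z^2 - 6z + 8 = (z - 4)(z - 2).
Hence p(z) = (z - 4) (z - 2), with roots 2, 4.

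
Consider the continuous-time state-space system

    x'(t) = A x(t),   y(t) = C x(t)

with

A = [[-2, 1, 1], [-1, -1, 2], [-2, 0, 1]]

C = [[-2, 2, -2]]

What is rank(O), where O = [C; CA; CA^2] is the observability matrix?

3

CA = [[6, -4, 0]]
CA^2 = [[-8, 10, -2]]
Observability matrix O = [C; CA; CA^2] = [[-2, 2, -2], [6, -4, 0], [-8, 10, -2]]
det(O) = (-2)·((-4)·(-2) - 0·10) - 2·(6·(-2) - 0·(-8)) + (-2)·(6·10 - (-4)·(-8)) = (-2)·8 - 2·(-12) + (-2)·28 = -48 ≠ 0, so rank(O) = 3.
rank(O) = 3 = n, so the pair (A, C) is completely observable.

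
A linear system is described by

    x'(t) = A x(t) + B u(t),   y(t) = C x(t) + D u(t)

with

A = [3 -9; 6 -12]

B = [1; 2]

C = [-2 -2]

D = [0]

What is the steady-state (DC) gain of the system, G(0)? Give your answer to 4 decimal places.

G(0) = C(-A)^{-1}B + D = -C A^{-1} B + D.
det A = 18, so A^{-1} = (1/18)·adj(A) = [[-2/3, 1/2], [-1/3, 1/6]]
A^{-1} B = [1/3, 0]^T
C A^{-1} B = -2/3
G(0) = D - C A^{-1} B = 0 - (-2/3) = 2/3 ≈ 0.6667

0.6667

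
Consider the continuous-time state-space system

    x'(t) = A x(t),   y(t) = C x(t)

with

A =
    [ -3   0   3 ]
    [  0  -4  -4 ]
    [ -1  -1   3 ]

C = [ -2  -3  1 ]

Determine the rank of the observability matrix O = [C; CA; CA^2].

3

CA = [[5, 11, 9]]
CA^2 = [[-24, -53, -2]]
Observability matrix O = [C; CA; CA^2] = [[-2, -3, 1], [5, 11, 9], [-24, -53, -2]]
det(O) = (-2)·(11·(-2) - 9·(-53)) - (-3)·(5·(-2) - 9·(-24)) + 1·(5·(-53) - 11·(-24)) = (-2)·455 - (-3)·206 + 1·(-1) = -293 ≠ 0, so rank(O) = 3.
rank(O) = 3 = n, so the pair (A, C) is completely observable.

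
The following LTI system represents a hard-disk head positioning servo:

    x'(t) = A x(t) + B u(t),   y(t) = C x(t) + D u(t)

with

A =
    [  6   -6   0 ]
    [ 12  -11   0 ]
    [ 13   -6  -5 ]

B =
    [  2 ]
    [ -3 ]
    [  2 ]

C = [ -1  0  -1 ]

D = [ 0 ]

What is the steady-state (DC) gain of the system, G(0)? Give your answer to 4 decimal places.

G(0) = C(-A)^{-1}B + D = -C A^{-1} B + D.
det A = -30, so A^{-1} = (1/-30)·adj(A) = [[-11/6, 1, 0], [-2, 1, 0], [-71/30, 7/5, -1/5]]
A^{-1} B = [-20/3, -7, -28/3]^T
C A^{-1} B = 16
G(0) = D - C A^{-1} B = 0 - (16) = -16

-16.0000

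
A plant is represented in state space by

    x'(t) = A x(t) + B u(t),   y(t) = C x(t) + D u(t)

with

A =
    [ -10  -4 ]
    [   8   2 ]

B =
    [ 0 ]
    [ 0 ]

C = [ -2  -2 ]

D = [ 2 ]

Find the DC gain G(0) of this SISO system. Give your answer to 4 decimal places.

2.0000

G(0) = C(-A)^{-1}B + D = -C A^{-1} B + D.
det A = 12, so A^{-1} = (1/12)·adj(A) = [[1/6, 1/3], [-2/3, -5/6]]
A^{-1} B = [0, 0]^T
C A^{-1} B = 0
G(0) = D - C A^{-1} B = 2 - (0) = 2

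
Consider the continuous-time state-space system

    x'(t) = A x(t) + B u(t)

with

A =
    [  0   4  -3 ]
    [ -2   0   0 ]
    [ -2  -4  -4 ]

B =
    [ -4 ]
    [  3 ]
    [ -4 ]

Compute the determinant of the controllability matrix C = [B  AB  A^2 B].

15344

AB = [[24], [8], [12]]
A^2B = [[-4], [-48], [-128]]
Controllability matrix C = [B  AB  A^2B] = [[-4, 24, -4], [3, 8, -48], [-4, 12, -128]]
Expanding along the first row, det(C) = (-4)·(8·(-128) - (-48)·12) - 24·(3·(-128) - (-48)·(-4)) + (-4)·(3·12 - 8·(-4)) = (-4)·(-448) - 24·(-576) + (-4)·68 = 15344
Since det(C) ≠ 0, rank(C) = 3 and the system is completely controllable.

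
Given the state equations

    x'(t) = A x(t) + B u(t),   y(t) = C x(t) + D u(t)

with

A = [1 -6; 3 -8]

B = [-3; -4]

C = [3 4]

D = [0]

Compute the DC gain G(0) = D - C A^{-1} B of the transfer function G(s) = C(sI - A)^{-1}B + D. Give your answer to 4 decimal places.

G(0) = C(-A)^{-1}B + D = -C A^{-1} B + D.
det A = 10, so A^{-1} = (1/10)·adj(A) = [[-4/5, 3/5], [-3/10, 1/10]]
A^{-1} B = [0, 1/2]^T
C A^{-1} B = 2
G(0) = D - C A^{-1} B = 0 - (2) = -2

-2.0000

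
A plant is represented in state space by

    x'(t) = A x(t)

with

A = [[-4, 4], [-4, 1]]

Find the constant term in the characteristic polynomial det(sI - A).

12

For a 2×2 matrix, det(sI - A) = s^2 - (tr A)s + det A.
tr A = -3, det A = 12.
So p(s) = s^2 + 3s + 12.
The constant term is 12.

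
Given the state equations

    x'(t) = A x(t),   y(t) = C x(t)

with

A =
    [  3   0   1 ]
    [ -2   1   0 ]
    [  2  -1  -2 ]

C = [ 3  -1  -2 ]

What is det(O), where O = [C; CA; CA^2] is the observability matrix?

CA = [[7, 1, 7]]
CA^2 = [[33, -6, -7]]
Observability matrix O = [C; CA; CA^2] = [[3, -1, -2], [7, 1, 7], [33, -6, -7]]
Expanding along the first row, det(O) = 3·(1·(-7) - 7·(-6)) - (-1)·(7·(-7) - 7·33) + (-2)·(7·(-6) - 1·33) = 3·35 - (-1)·(-280) + (-2)·(-75) = -25
Since det(O) ≠ 0, rank(O) = 3 and the system is completely observable.

-25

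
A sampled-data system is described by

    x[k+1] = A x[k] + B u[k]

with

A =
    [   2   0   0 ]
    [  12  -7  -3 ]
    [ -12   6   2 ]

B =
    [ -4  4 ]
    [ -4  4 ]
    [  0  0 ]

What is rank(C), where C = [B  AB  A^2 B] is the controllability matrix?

AB = [[-8, 8], [-20, 20], [24, -24]]
A^2B = [[-16, 16], [-28, 28], [24, -24]]
Controllability matrix C = [B  AB  A^2B] = [[-4, 4, -8, 8, -16, 16], [-4, 4, -20, 20, -28, 28], [0, 0, 24, -24, 24, -24]]
The rows r1, r2, r3 of C are linearly dependent: -2·r1 + 2·r2 + r3 = 0 (check each entry), so rank(C) ≤ 2.
The 2×2 minor from rows 1, 2, columns 1, 3 is (-4)·(-20) - (-8)·(-4) = 80 - 32 = 48 ≠ 0, so rank(C) = 2.
rank(C) = 2 < n = 3, so the pair (A, B) is not completely controllable.

2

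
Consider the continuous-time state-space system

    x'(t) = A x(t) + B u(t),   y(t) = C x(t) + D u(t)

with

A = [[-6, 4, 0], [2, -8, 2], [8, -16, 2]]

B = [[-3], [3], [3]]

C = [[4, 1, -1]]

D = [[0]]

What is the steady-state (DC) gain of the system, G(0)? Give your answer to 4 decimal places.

-1.2500

G(0) = C(-A)^{-1}B + D = -C A^{-1} B + D.
det A = -48, so A^{-1} = (1/-48)·adj(A) = [[-1/3, 1/6, -1/6], [-1/4, 1/4, -1/4], [-2/3, 4/3, -5/6]]
A^{-1} B = [1, 3/4, 7/2]^T
C A^{-1} B = 5/4
G(0) = D - C A^{-1} B = 0 - (5/4) = -5/4 ≈ -1.2500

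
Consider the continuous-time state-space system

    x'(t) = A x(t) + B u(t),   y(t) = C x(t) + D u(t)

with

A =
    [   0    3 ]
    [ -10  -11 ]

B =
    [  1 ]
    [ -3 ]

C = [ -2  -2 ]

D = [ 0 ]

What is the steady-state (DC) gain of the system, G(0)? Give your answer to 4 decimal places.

0.5333

G(0) = C(-A)^{-1}B + D = -C A^{-1} B + D.
det A = 30, so A^{-1} = (1/30)·adj(A) = [[-11/30, -1/10], [1/3, 0]]
A^{-1} B = [-1/15, 1/3]^T
C A^{-1} B = -8/15
G(0) = D - C A^{-1} B = 0 - (-8/15) = 8/15 ≈ 0.5333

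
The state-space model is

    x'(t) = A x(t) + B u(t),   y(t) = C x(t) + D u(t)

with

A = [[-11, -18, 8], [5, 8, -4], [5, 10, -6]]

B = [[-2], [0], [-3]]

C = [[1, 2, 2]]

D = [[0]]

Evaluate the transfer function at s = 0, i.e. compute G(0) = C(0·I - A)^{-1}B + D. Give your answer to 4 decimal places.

-6.3333

G(0) = C(-A)^{-1}B + D = -C A^{-1} B + D.
det A = -12, so A^{-1} = (1/-12)·adj(A) = [[2/3, 7/3, -2/3], [-5/6, -13/6, 1/3], [-5/6, -5/3, -1/6]]
A^{-1} B = [2/3, 2/3, 13/6]^T
C A^{-1} B = 19/3
G(0) = D - C A^{-1} B = 0 - (19/3) = -19/3 ≈ -6.3333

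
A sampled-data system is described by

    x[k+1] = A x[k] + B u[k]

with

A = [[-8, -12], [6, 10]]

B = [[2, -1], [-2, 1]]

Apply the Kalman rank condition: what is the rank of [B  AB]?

1

AB = [[8, -4], [-8, 4]]
Controllability matrix C = [B  AB] = [[2, -1, 8, -4], [-2, 1, -8, 4]]
Every column of C is a scalar multiple of column 1 = [2, -2] (multipliers 1, -1/2, 4, -2), so the columns span a one-dimensional space.
C ≠ 0, hence rank(C) = 1.
rank(C) = 1 < n = 2, so the pair (A, B) is not completely controllable.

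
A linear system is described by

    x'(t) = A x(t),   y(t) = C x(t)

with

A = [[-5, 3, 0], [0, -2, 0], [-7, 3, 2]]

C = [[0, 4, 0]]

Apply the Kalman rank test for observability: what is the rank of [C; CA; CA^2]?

CA = [[0, -8, 0]]
CA^2 = [[0, 16, 0]]
Observability matrix O = [C; CA; CA^2] = [[0, 4, 0], [0, -8, 0], [0, 16, 0]]
Every row of O is a scalar multiple of row 1 = [0, 4, 0] (multipliers 1, -2, 4), so the rows span a one-dimensional space.
O ≠ 0, hence rank(O) = 1.
rank(O) = 1 < n = 3, so the pair (A, C) is not completely observable.

1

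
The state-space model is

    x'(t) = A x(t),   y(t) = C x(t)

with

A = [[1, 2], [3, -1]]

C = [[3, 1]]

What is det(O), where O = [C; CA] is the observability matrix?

CA = [[6, 5]]
Observability matrix O = [C; CA] = [[3, 1], [6, 5]]
det(O) = 3·5 - 1·6 = 15 - 6 = 9
Since det(O) ≠ 0, rank(O) = 2 and the system is completely observable.

9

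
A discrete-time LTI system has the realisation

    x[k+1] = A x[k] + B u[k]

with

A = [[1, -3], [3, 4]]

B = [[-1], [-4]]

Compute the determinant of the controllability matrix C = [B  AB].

63

AB = [[11], [-19]]
Controllability matrix C = [B  AB] = [[-1, 11], [-4, -19]]
det(C) = (-1)·(-19) - 11·(-4) = 19 - (-44) = 63
Since det(C) ≠ 0, rank(C) = 2 and the system is completely controllable.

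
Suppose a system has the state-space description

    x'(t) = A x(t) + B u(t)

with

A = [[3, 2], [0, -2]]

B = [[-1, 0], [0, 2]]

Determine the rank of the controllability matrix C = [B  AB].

AB = [[-3, 4], [0, -4]]
Controllability matrix C = [B  AB] = [[-1, 0, -3, 4], [0, 2, 0, -4]]
Take the 2×2 submatrix of C formed by columns 1, 2: [[-1, 0], [0, 2]]. Its determinant is (-1)·2 - 0·0 = -2 - 0 = -2 ≠ 0.
So rank(C) ≥ 2; since C has 2 rows, rank(C) = 2.
rank(C) = 2 = n, so the pair (A, B) is completely controllable.

2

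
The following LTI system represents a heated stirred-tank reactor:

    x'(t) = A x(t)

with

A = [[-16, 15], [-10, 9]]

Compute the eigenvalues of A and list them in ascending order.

-6, -1

det(sI - A) = s^2 - (tr A)s + det A, with tr A = (-16) + 9 = -7 and det A = (-16)·9 - 15·(-10) = -144 - (-150) = 6.
So p(s) = det(sI - A) = s^2 + 7s + 6.
Factor s^2 + 7s + 6: two numbers with sum -7 and product 6 are -1 and -6, so s^2 + 7s + 6 = (s + 1)(s + 6).
Hence p(s) = (s + 1) (s + 6), with roots -6, -1.
All eigenvalues have negative real part, so the system is asymptotically stable.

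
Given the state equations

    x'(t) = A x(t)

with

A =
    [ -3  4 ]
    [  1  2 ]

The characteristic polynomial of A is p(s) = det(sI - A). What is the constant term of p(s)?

-10

For a 2×2 matrix, det(sI - A) = s^2 - (tr A)s + det A.
tr A = -1, det A = -10.
So p(s) = s^2 + s - 10.
The constant term is -10.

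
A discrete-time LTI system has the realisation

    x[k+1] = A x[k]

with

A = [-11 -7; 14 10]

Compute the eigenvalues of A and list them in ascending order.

-4, 3

det(zI - A) = z^2 - (tr A)z + det A, with tr A = (-11) + 10 = -1 and det A = (-11)·10 - (-7)·14 = -110 - (-98) = -12.
So p(z) = det(zI - A) = z^2 + z - 12.
Factor z^2 + z - 12: two numbers with sum -1 and product -12 are 3 and -4, so z^2 + z - 12 = (z - 3)(z + 4).
Hence p(z) = (z - 3) (z + 4), with roots -4, 3.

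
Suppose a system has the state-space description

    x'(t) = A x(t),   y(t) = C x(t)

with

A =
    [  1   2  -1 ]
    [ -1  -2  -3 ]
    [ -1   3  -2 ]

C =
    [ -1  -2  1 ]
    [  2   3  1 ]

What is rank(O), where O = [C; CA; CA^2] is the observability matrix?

CA = [[0, 5, 5], [-2, 1, -13]]
CA^2 = [[-10, 5, -25], [10, -45, 25]]
Observability matrix O = [C; CA; CA^2] = [[-1, -2, 1], [2, 3, 1], [0, 5, 5], [-2, 1, -13], [-10, 5, -25], [10, -45, 25]]
Take the 3×3 submatrix of O formed by rows 1, 2, 3: [[-1, -2, 1], [2, 3, 1], [0, 5, 5]]. Its determinant is (-1)·(3·5 - 1·5) - (-2)·(2·5 - 1·0) + 1·(2·5 - 3·0) = (-1)·10 - (-2)·10 + 1·10 = 20 ≠ 0.
So rank(O) ≥ 3; since O has 3 columns, rank(O) = 3.
rank(O) = 3 = n, so the pair (A, C) is completely observable.

3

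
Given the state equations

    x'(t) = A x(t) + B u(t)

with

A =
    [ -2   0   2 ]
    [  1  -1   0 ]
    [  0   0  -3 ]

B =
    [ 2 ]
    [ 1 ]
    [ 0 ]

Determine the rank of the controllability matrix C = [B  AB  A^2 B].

2

AB = [[-4], [1], [0]]
A^2B = [[8], [-5], [0]]
Controllability matrix C = [B  AB  A^2B] = [[2, -4, 8], [1, 1, -5], [0, 0, 0]]
Row 3 of C is identically zero, so rank(C) ≤ 2.
The 2×2 minor from rows 1, 2, columns 1, 2 is 2·1 - (-4)·1 = 2 - (-4) = 6 ≠ 0, so rank(C) = 2.
rank(C) = 2 < n = 3, so the pair (A, B) is not completely controllable.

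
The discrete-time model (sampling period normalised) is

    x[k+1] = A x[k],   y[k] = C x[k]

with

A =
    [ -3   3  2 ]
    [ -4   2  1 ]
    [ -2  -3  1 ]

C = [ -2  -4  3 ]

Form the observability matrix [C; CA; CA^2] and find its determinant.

5892

CA = [[16, -23, -5]]
CA^2 = [[54, 17, 4]]
Observability matrix O = [C; CA; CA^2] = [[-2, -4, 3], [16, -23, -5], [54, 17, 4]]
Expanding along the first row, det(O) = (-2)·((-23)·4 - (-5)·17) - (-4)·(16·4 - (-5)·54) + 3·(16·17 - (-23)·54) = (-2)·(-7) - (-4)·334 + 3·1514 = 5892
Since det(O) ≠ 0, rank(O) = 3 and the system is completely observable.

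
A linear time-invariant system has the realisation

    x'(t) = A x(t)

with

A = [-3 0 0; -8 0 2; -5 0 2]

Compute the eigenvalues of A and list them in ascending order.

-3, 0, 2

det(sI - A) = s^3 - (tr A)s^2 + (M11 + M22 + M33)s - det A, where Mii is the 2×2 principal minor of A obtained by deleting row i and column i.
tr A = (-3) + 0 + 2 = -1; M11 = 0·2 - 2·0 = 0 - 0 = 0; M22 = (-3)·2 - 0·(-5) = -6 - 0 = -6; M33 = (-3)·0 - 0·(-8) = 0 - 0 = 0; sum of minors = -6.
det A = (-3)·(0·2 - 2·0) - 0·((-8)·2 - 2·(-5)) + 0·((-8)·0 - 0·(-5)) = (-3)·0 - 0·(-6) + 0·0 = 0.
So p(s) = det(sI - A) = s^3 + s^2 - 6s.
The constant term is 0, so p(s) = s(s^2 + s - 6).
Factor s^2 + s - 6: two numbers with sum -1 and product -6 are 2 and -3, so s^2 + s - 6 = (s - 2)(s + 3).
Hence p(s) = s (s - 2) (s + 3), with roots -3, 0, 2.
At least one eigenvalue has non-negative real part, so the system is not asymptotically stable.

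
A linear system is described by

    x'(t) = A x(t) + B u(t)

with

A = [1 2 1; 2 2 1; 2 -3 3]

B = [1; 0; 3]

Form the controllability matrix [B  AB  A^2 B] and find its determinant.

AB = [[4], [5], [11]]
A^2B = [[25], [29], [26]]
Controllability matrix C = [B  AB  A^2B] = [[1, 4, 25], [0, 5, 29], [3, 11, 26]]
Expanding along the first row, det(C) = 1·(5·26 - 29·11) - 4·(0·26 - 29·3) + 25·(0·11 - 5·3) = 1·(-189) - 4·(-87) + 25·(-15) = -216
Since det(C) ≠ 0, rank(C) = 3 and the system is completely controllable.

-216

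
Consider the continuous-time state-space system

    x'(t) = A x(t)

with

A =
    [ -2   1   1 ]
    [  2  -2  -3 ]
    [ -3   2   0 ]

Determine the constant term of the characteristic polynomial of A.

5

Expand det(sI - A) for the 3×3 matrix.
p(s) = s^3 + 4s^2 + 11s + 5.
(Check: constant term = det(-A) = (-1)^3 det A = 5; coefficient of s^2 = -tr A = 4.)
The constant term is 5.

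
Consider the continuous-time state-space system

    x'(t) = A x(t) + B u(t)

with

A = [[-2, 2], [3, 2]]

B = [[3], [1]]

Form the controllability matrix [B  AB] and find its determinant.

AB = [[-4], [11]]
Controllability matrix C = [B  AB] = [[3, -4], [1, 11]]
det(C) = 3·11 - (-4)·1 = 33 - (-4) = 37
Since det(C) ≠ 0, rank(C) = 2 and the system is completely controllable.

37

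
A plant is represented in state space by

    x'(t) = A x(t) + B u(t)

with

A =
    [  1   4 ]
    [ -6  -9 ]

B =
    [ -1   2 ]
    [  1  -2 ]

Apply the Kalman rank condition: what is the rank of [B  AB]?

AB = [[3, -6], [-3, 6]]
Controllability matrix C = [B  AB] = [[-1, 2, 3, -6], [1, -2, -3, 6]]
Every column of C is a scalar multiple of column 1 = [-1, 1] (multipliers 1, -2, -3, 6), so the columns span a one-dimensional space.
C ≠ 0, hence rank(C) = 1.
rank(C) = 1 < n = 2, so the pair (A, B) is not completely controllable.

1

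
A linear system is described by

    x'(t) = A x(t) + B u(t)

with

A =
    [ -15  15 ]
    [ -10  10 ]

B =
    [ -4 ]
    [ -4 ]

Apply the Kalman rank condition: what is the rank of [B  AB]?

1

AB = [[0], [0]]
Controllability matrix C = [B  AB] = [[-4, 0], [-4, 0]]
Every column of C is a scalar multiple of column 1 = [-4, -4] (multipliers 1, 0), so the columns span a one-dimensional space.
C ≠ 0, hence rank(C) = 1.
rank(C) = 1 < n = 2, so the pair (A, B) is not completely controllable.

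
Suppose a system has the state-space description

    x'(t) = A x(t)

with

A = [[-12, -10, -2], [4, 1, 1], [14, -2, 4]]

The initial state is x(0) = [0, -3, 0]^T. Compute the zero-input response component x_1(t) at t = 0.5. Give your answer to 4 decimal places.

-3.1203

det(sI - A) = s^3 - (tr A)s^2 + (M11 + M22 + M33)s - det A, where Mii is the 2×2 principal minor of A obtained by deleting row i and column i.
tr A = (-12) + 1 + 4 = -7; M11 = 1·4 - 1·(-2) = 4 - (-2) = 6; M22 = (-12)·4 - (-2)·14 = -48 - (-28) = -20; M33 = (-12)·1 - (-10)·4 = -12 - (-40) = 28; sum of minors = 14.
det A = (-12)·(1·4 - 1·(-2)) - (-10)·(4·4 - 1·14) + (-2)·(4·(-2) - 1·14) = (-12)·6 - (-10)·2 + (-2)·(-22) = -8.
So p(s) = det(sI - A) = s^3 + 7s^2 + 14s + 8.
Rational-root test: any integer root divides 8. Testing small divisors, s = -1 works: p(-1) = -1 + 7 + (-14) + 8 = 0, so (s + 1) is a factor.
Dividing, p(s) = (s + 1)(s^2 + 6s + 8).
Factor s^2 + 6s + 8: two numbers with sum -6 and product 8 are -2 and -4, so s^2 + 6s + 8 = (s + 2)(s + 4).
Hence p(s) = (s + 1) (s + 2) (s + 4), with roots -4, -2, -1.
The eigenvalues -4, -2, -1 are distinct and real, so A is diagonalisable and x(t) = e^{At} x(0) = V diag(e^{λ_i t}) V^{-1} x(0), where the columns of V are the eigenvectors.
λ = -4: A - (-4)I = [[-8, -10, -2], [4, 5, 1], [14, -2, 8]]. v must be orthogonal to every row; (row 1) × (row 3) = [-84, 36, 156], so take v_1 = [7, -3, -13]^T.
λ = -2: A - (-2)I = [[-10, -10, -2], [4, 3, 1], [14, -2, 6]]. v must be orthogonal to every row; (row 1) × (row 2) = [-4, 2, 10], so take v_2 = [-2, 1, 5]^T.
λ = -1: A - (-1)I = [[-11, -10, -2], [4, 2, 1], [14, -2, 5]]. v must be orthogonal to every row; (row 1) × (row 2) = [-6, 3, 18], so take v_3 = [-2, 1, 6]^T.
V = [v_1 v_2 v_3] = [[7, -2, -2], [-3, 1, 1], [-13, 5, 6]] has det V = 1, so V^{-1} = adj(V)/det V = [[1, 2, 0], [5, 16, -1], [-2, -9, 1]].
Modal coordinates z(0) = V^{-1} x(0): 1·0 + 2·(-3) + 0·0 = -6; 5·0 + 16·(-3) + (-1)·0 = -48; (-2)·0 + (-9)·(-3) + 1·0 = 27; so z(0) = [-6, -48, 27]^T.
x_1(t) = Σ_i (v_i)_1 · z_i(0) · e^{λ_i t} (row 1 of V times the modal terms).
x_1(0.5) = 7·(-6)·e^{-4·0.5} + (-2)·(-48)·e^{-2·0.5} + (-2)·27·e^{-1·0.5} = (-42)·0.13533528 + 96·0.36787944 + (-54)·0.60653066 = -3.1203.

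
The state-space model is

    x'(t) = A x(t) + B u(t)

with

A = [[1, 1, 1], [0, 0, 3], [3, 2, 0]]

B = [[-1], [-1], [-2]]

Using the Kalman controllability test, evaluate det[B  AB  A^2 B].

AB = [[-4], [-6], [-5]]
A^2B = [[-15], [-15], [-24]]
Controllability matrix C = [B  AB  A^2B] = [[-1, -4, -15], [-1, -6, -15], [-2, -5, -24]]
Expanding along the first row, det(C) = (-1)·((-6)·(-24) - (-15)·(-5)) - (-4)·((-1)·(-24) - (-15)·(-2)) + (-15)·((-1)·(-5) - (-6)·(-2)) = (-1)·69 - (-4)·(-6) + (-15)·(-7) = 12
Since det(C) ≠ 0, rank(C) = 3 and the system is completely controllable.

12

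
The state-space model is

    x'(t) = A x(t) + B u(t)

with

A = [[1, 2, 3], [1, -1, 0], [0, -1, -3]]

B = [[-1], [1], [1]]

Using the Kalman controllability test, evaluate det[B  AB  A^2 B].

AB = [[4], [-2], [-4]]
A^2B = [[-12], [6], [14]]
Controllability matrix C = [B  AB  A^2B] = [[-1, 4, -12], [1, -2, 6], [1, -4, 14]]
Expanding along the first row, det(C) = (-1)·((-2)·14 - 6·(-4)) - 4·(1·14 - 6·1) + (-12)·(1·(-4) - (-2)·1) = (-1)·(-4) - 4·8 + (-12)·(-2) = -4
Since det(C) ≠ 0, rank(C) = 3 and the system is completely controllable.

-4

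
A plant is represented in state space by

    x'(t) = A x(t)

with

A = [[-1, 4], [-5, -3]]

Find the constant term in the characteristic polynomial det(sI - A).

For a 2×2 matrix, det(sI - A) = s^2 - (tr A)s + det A.
tr A = -4, det A = 23.
So p(s) = s^2 + 4s + 23.
The constant term is 23.

23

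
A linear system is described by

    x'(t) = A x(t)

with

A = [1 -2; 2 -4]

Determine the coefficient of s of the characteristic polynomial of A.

3

For a 2×2 matrix, det(sI - A) = s^2 - (tr A)s + det A.
tr A = -3, det A = 0.
So p(s) = s^2 + 3s.
The coefficient of s is 3.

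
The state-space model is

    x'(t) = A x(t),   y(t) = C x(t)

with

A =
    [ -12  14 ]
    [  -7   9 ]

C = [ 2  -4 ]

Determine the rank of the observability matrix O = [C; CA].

1

CA = [[4, -8]]
Observability matrix O = [C; CA] = [[2, -4], [4, -8]]
Every row of O is a scalar multiple of row 1 = [2, -4] (multipliers 1, 2), so the rows span a one-dimensional space.
O ≠ 0, hence rank(O) = 1.
rank(O) = 1 < n = 2, so the pair (A, C) is not completely observable.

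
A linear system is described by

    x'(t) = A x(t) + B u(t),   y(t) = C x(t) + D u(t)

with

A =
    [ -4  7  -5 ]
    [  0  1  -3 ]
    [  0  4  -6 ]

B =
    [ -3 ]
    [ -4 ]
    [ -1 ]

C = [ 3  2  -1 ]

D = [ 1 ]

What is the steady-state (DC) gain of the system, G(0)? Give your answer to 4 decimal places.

G(0) = C(-A)^{-1}B + D = -C A^{-1} B + D.
det A = -24, so A^{-1} = (1/-24)·adj(A) = [[-1/4, -11/12, 2/3], [0, -1, 1/2], [0, -2/3, 1/6]]
A^{-1} B = [15/4, 7/2, 5/2]^T
C A^{-1} B = 63/4
G(0) = D - C A^{-1} B = 1 - (63/4) = -59/4 ≈ -14.7500

-14.7500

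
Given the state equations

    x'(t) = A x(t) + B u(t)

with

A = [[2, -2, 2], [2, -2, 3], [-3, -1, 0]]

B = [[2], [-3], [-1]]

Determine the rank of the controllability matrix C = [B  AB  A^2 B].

AB = [[8], [7], [-3]]
A^2B = [[-4], [-7], [-31]]
Controllability matrix C = [B  AB  A^2B] = [[2, 8, -4], [-3, 7, -7], [-1, -3, -31]]
det(C) = 2·(7·(-31) - (-7)·(-3)) - 8·((-3)·(-31) - (-7)·(-1)) + (-4)·((-3)·(-3) - 7·(-1)) = 2·(-238) - 8·86 + (-4)·16 = -1228 ≠ 0, so rank(C) = 3.
rank(C) = 3 = n, so the pair (A, B) is completely controllable.

3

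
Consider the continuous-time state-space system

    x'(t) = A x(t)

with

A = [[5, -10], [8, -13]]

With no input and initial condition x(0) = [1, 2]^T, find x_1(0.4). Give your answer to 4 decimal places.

-0.6940

det(sI - A) = s^2 - (tr A)s + det A, with tr A = 5 + (-13) = -8 and det A = 5·(-13) - (-10)·8 = -65 - (-80) = 15.
So p(s) = det(sI - A) = s^2 + 8s + 15.
Factor s^2 + 8s + 15: two numbers with sum -8 and product 15 are -3 and -5, so s^2 + 8s + 15 = (s + 3)(s + 5).
Hence p(s) = (s + 3) (s + 5), with roots -5, -3.
The eigenvalues -5, -3 are distinct and real, so A is diagonalisable and x(t) = e^{At} x(0) = V diag(e^{λ_i t}) V^{-1} x(0), where the columns of V are the eigenvectors.
λ = -5: A - (-5)I = [[10, -10], [8, -8]]. Row 1 gives 10·v1 + (-10)·v2 = 0, so take v_1 = [1, 1]^T.
λ = -3: A - (-3)I = [[8, -10], [8, -10]]. Row 1 gives 8·v1 + (-10)·v2 = 0, so take v_2 = [-5, -4]^T.
V = [v_1 v_2] = [[1, -5], [1, -4]] has det V = 1, so V^{-1} = adj(V)/det V = [[-4, 5], [-1, 1]].
Modal coordinates z(0) = V^{-1} x(0): (-4)·1 + 5·2 = 6; (-1)·1 + 1·2 = 1; so z(0) = [6, 1]^T.
x_1(t) = Σ_i (v_i)_1 · z_i(0) · e^{λ_i t} (row 1 of V times the modal terms).
x_1(0.4) = 1·6·e^{-5·0.4} + (-5)·1·e^{-3·0.4} = 6·0.135335 + (-5)·0.301194 = -0.6940.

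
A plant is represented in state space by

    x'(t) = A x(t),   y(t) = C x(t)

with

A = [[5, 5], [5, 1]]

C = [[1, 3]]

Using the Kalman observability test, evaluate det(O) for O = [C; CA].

CA = [[20, 8]]
Observability matrix O = [C; CA] = [[1, 3], [20, 8]]
det(O) = 1·8 - 3·20 = 8 - 60 = -52
Since det(O) ≠ 0, rank(O) = 2 and the system is completely observable.

-52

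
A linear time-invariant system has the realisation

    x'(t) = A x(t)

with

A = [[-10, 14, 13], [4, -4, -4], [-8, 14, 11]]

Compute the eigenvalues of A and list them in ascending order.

det(sI - A) = s^3 - (tr A)s^2 + (M11 + M22 + M33)s - det A, where Mii is the 2×2 principal minor of A obtained by deleting row i and column i.
tr A = (-10) + (-4) + 11 = -3; M11 = (-4)·11 - (-4)·14 = -44 - (-56) = 12; M22 = (-10)·11 - 13·(-8) = -110 - (-104) = -6; M33 = (-10)·(-4) - 14·4 = 40 - 56 = -16; sum of minors = -10.
det A = (-10)·((-4)·11 - (-4)·14) - 14·(4·11 - (-4)·(-8)) + 13·(4·14 - (-4)·(-8)) = (-10)·12 - 14·12 + 13·24 = 24.
So p(s) = det(sI - A) = s^3 + 3s^2 - 10s - 24.
Rational-root test: any integer root divides -24. Testing small divisors, s = -2 works: p(-2) = -8 + 12 + 20 + (-24) = 0, so (s + 2) is a factor.
Dividing, p(s) = (s + 2)(s^2 + s - 12).
Factor s^2 + s - 12: two numbers with sum -1 and product -12 are 3 and -4, so s^2 + s - 12 = (s - 3)(s + 4).
Hence p(s) = (s - 3) (s + 2) (s + 4), with roots -4, -2, 3.
At least one eigenvalue has non-negative real part, so the system is not asymptotically stable.

-4, -2, 3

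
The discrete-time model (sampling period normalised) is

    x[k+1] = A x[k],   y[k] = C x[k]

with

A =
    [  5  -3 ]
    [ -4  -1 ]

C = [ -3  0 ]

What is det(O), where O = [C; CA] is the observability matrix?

-27

CA = [[-15, 9]]
Observability matrix O = [C; CA] = [[-3, 0], [-15, 9]]
det(O) = (-3)·9 - 0·(-15) = -27 - 0 = -27
Since det(O) ≠ 0, rank(O) = 2 and the system is completely observable.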